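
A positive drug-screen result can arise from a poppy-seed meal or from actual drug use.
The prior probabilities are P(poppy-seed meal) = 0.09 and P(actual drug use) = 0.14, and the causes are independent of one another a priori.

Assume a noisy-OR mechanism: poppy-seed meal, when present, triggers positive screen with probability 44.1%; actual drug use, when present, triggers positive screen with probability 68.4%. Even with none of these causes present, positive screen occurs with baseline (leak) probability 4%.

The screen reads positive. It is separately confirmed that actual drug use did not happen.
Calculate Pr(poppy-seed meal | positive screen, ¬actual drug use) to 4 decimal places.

Under noisy-OR, P(positive screen | causes) = 1 − (1−0.04)·∏(1−qᵢ) over the active causes.
Sum P(positive screen|·) weighted by the priors over both values of poppy-seed meal:
  P(positive screen | ¬actual drug use) = 0.04·0.91 + 0.46336·0.09
        = 0.036400 + 0.041702 = 0.078102
The terms with poppy-seed meal present sum to 0.041702, so
  P(poppy-seed meal | positive screen, ¬actual drug use) = 0.041702 / 0.078102 ≈ 0.5339

Pr(poppy-seed meal | positive screen, ¬actual drug use) ≈ 0.5339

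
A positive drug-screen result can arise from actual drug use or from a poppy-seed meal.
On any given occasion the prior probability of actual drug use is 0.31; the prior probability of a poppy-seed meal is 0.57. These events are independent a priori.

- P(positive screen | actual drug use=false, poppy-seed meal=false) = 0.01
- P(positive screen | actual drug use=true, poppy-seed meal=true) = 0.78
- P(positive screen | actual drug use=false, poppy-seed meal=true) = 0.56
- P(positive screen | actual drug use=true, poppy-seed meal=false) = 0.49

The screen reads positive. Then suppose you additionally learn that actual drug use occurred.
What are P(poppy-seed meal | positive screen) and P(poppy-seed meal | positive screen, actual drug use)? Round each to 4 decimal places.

P(positive screen) = 0.01×0.69×0.43 + 0.56×0.69×0.57 + 0.49×0.31×0.43 + 0.78×0.31×0.57 = 0.002967 + 0.220248 + 0.065317 + 0.137826 = 0.426358
Of this, 0.358074 comes from 0.220248 + 0.137826 (the poppy-seed meal=true cases).
So P(poppy-seed meal | positive screen) = 0.358074/0.426358 ≈ 0.8398.

Now condition on the additional information:
Numerator (weight on configurations with poppy-seed meal): 0.78·0.57 = 0.444600
The normalizing constant is 0.49·0.43 + 0.78·0.57 = 0.655300
P(poppy-seed meal | positive screen, actual drug use) = 0.444600/0.655300 ≈ 0.6785
The drop from 0.8398 to 0.6785 is the explaining-away (discounting) effect.

P(poppy-seed meal | positive screen) ≈ 0.8398; P(poppy-seed meal | positive screen, actual drug use) ≈ 0.6785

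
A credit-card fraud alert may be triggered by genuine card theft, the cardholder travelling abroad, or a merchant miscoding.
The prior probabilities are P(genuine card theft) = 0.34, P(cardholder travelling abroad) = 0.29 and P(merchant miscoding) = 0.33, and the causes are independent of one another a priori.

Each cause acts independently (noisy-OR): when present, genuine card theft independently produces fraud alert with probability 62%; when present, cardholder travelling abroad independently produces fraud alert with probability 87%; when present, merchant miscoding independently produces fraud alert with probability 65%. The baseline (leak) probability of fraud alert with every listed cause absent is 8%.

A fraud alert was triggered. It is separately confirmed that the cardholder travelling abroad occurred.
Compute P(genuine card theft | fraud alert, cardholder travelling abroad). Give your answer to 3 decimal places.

Under noisy-OR, P(fraud alert | causes) = 1 − (1−0.08)·∏(1−qᵢ) over the active causes.
Sum P(fraud alert|·) weighted by the priors over the 4 (genuine card theft, merchant miscoding) configurations:
  P(fraud alert | cardholder travelling abroad) = 0.8804*0.66*0.67 + 0.95814*0.66*0.33 + 0.954552*0.34*0.67 + 0.984093*0.34*0.33
        = 0.389313 + 0.208683 + 0.217447 + 0.110415 = 0.925858
The terms with genuine card theft present sum to 0.327862, so
  P(genuine card theft | fraud alert, cardholder travelling abroad) = 0.327862 / 0.925858 ≈ 0.354

P(genuine card theft | fraud alert, cardholder travelling abroad) ≈ 0.354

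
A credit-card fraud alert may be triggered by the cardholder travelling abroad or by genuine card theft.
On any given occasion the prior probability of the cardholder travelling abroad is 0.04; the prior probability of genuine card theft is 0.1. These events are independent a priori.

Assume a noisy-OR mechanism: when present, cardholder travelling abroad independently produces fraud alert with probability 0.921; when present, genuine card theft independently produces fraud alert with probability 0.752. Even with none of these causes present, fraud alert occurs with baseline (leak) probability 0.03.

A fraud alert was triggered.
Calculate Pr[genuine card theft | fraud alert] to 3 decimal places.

Under noisy-OR, P(fraud alert | causes) = 1 − (1−0.03)·∏(1−qᵢ) over the active causes.
Sum P(fraud alert|·) weighted by the priors over the 4 (cardholder travelling abroad, genuine card theft) configurations:
  P(fraud alert) = 0.03*0.96*0.9 + 0.75944*0.96*0.1 + 0.92337*0.04*0.9 + 0.980996*0.04*0.1
        = 0.025920 + 0.072906 + 0.033241 + 0.003924 = 0.135991
Keeping only the genuine card theft-present terms gives 0.076830, so
  P(genuine card theft | fraud alert) = 0.076830 / 0.135991 ≈ 0.565

Pr[genuine card theft | fraud alert] ≈ 0.565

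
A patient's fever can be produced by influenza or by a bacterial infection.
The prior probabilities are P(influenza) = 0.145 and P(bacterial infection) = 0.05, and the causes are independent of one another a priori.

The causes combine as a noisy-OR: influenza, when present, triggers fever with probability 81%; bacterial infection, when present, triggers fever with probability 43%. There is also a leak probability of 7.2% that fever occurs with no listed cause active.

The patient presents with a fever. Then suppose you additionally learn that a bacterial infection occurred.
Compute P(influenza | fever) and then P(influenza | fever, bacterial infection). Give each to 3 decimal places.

Under noisy-OR, P(fever | causes) = 1 − (1−0.072)·∏(1−qᵢ) over the active causes.
Sum P(fever|·) weighted by the priors over the 4 (influenza, bacterial infection) configurations:
  P(fever) = 0.072×0.855×0.95 + 0.47104×0.855×0.05 + 0.82368×0.145×0.95 + 0.899498×0.145×0.05
        = 0.058482 + 0.020137 + 0.113462 + 0.006521 = 0.198602
Keeping only the influenza-present terms gives 0.119983, so
  P(influenza | fever) = 0.119983 / 0.198602 ≈ 0.604

With the extra evidence:
Weight on influenza=true, given the evidence: 0.899498×0.145 = 0.130427
Normalizer over all consistent configurations: 0.47104×0.855 + 0.899498×0.145 = 0.533166
P(influenza | fever, bacterial infection) = 0.130427/0.533166 ≈ 0.245
— bacterial infection explains away the evidence for influenza.

P(influenza | fever) ≈ 0.604; P(influenza | fever, bacterial infection) ≈ 0.245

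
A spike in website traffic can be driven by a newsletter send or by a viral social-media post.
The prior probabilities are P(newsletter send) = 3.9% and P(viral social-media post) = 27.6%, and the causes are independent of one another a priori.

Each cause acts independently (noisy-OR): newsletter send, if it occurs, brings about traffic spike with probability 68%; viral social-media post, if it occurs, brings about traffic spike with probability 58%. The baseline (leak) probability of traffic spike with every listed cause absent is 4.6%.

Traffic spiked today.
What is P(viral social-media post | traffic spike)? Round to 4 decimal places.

P(viral social-media post | traffic spike) ≈ 0.7653

Under noisy-OR, P(traffic spike | causes) = 1 − (1−0.046)·∏(1−qᵢ) over the active causes.
P(traffic spike) = 0.046·0.961·0.724 + 0.59932·0.961·0.276 + 0.69472·0.039·0.724 + 0.871782·0.039·0.276 = 0.032005 + 0.158961 + 0.019616 + 0.009384 = 0.219966
Of this, 0.168345 comes from 0.158961 + 0.009384 (the viral social-media post=true cases).
So P(viral social-media post | traffic spike) = 0.168345/0.219966 ≈ 0.7653.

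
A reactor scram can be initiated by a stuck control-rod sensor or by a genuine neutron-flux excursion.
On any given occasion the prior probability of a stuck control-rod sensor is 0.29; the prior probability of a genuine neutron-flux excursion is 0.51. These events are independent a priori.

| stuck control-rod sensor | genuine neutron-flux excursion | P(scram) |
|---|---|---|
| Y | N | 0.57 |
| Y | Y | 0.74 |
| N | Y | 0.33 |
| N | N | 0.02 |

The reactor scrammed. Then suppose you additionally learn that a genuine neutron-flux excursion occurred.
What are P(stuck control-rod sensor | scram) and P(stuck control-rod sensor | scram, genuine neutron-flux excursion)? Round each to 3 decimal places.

Sum P(scram|·) weighted by the priors over the 4 (stuck control-rod sensor, genuine neutron-flux excursion) configurations:
  P(scram) = 0.02×0.71×0.49 + 0.33×0.71×0.51 + 0.57×0.29×0.49 + 0.74×0.29×0.51
        = 0.006958 + 0.119493 + 0.080997 + 0.109446 = 0.316894
The terms with stuck control-rod sensor present sum to 0.190443, so
  P(stuck control-rod sensor | scram) = 0.190443 / 0.316894 ≈ 0.601

Now also conditioning on genuine neutron-flux excursion=true:
By total probability over both values of stuck control-rod sensor:
  P(scram | genuine neutron-flux excursion) = 0.33×0.71 + 0.74×0.29
        = 0.234300 + 0.214600 = 0.448900
Configurations with stuck control-rod sensor contribute 0.214600, so
  P(stuck control-rod sensor | scram, genuine neutron-flux excursion) = 0.214600 / 0.448900 ≈ 0.478

P(stuck control-rod sensor | scram) ≈ 0.601; P(stuck control-rod sensor | scram, genuine neutron-flux excursion) ≈ 0.478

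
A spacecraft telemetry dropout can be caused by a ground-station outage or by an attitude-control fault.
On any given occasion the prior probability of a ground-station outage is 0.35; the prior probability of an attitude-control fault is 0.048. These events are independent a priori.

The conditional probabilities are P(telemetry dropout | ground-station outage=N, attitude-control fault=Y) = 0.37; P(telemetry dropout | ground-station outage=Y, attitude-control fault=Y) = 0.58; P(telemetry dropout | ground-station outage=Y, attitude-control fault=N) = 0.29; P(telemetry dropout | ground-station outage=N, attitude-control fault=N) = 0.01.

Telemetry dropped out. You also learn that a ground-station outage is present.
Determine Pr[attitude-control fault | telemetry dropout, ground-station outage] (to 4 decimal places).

P(telemetry dropout | ground-station outage) = 0.29·0.952 + 0.58·0.048 = 0.276080 + 0.027840 = 0.303920
Restricting to configurations with attitude-control fault present: 0.58·0.048 = 0.027840.
Hence the posterior is 0.027840/0.303920 ≈ 0.0916.

Pr[attitude-control fault | telemetry dropout, ground-station outage] ≈ 0.0916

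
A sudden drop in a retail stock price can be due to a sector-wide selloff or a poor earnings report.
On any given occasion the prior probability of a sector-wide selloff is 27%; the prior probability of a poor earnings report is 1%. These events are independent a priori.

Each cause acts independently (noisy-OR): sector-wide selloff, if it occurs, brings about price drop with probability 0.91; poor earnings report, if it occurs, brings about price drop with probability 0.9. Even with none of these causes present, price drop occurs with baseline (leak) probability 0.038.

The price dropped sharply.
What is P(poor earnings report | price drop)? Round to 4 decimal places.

Under noisy-OR, P(price drop | causes) = 1 − (1−0.038)·∏(1−qᵢ) over the active causes.
P(price drop) = 0.038*0.73*0.99 + 0.9038*0.73*0.01 + 0.91342*0.27*0.99 + 0.991342*0.27*0.01 = 0.027463 + 0.006598 + 0.244157 + 0.002677 = 0.280895
Of this, 0.009275 comes from 0.006598 + 0.002677 (the poor earnings report=true cases).
Hence the posterior is 0.009275/0.280895 ≈ 0.0330.

P(poor earnings report | price drop) ≈ 0.0330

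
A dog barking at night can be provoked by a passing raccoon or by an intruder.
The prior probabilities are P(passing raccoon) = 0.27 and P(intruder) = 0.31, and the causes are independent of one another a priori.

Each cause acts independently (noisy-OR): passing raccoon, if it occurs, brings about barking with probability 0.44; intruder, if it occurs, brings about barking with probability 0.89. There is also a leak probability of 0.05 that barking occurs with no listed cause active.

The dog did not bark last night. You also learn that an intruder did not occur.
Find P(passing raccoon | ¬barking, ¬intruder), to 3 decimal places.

Under noisy-OR, P(barking | causes) = 1 − (1−0.05)·∏(1−qᵢ) over the active causes.
Sum P(¬barking|·) weighted by the priors over both values of passing raccoon:
  P(¬barking | ¬intruder) = 0.95×0.73 + 0.532×0.27
        = 0.693500 + 0.143640 = 0.837140
The terms with passing raccoon present sum to 0.143640, so
  P(passing raccoon | ¬barking, ¬intruder) = 0.143640 / 0.837140 ≈ 0.172

P(passing raccoon | ¬barking, ¬intruder) ≈ 0.172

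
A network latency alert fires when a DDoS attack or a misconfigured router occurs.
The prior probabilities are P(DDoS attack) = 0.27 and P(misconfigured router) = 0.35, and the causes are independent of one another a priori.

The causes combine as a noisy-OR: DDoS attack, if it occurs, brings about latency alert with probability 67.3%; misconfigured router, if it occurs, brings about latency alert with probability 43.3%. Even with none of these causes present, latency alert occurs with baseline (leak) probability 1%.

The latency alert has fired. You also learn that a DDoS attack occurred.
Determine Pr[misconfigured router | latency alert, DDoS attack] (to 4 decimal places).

Under noisy-OR, P(latency alert | causes) = 1 − (1−0.01)·∏(1−qᵢ) over the active causes.
Weight on misconfigured router=true, given the evidence: 0.816445*0.35 = 0.285756
The normalizing constant is 0.67627*0.65 + 0.816445*0.35 = 0.725332
P(misconfigured router | latency alert, DDoS attack) = 0.285756/0.725332 ≈ 0.3940

Pr[misconfigured router | latency alert, DDoS attack] ≈ 0.3940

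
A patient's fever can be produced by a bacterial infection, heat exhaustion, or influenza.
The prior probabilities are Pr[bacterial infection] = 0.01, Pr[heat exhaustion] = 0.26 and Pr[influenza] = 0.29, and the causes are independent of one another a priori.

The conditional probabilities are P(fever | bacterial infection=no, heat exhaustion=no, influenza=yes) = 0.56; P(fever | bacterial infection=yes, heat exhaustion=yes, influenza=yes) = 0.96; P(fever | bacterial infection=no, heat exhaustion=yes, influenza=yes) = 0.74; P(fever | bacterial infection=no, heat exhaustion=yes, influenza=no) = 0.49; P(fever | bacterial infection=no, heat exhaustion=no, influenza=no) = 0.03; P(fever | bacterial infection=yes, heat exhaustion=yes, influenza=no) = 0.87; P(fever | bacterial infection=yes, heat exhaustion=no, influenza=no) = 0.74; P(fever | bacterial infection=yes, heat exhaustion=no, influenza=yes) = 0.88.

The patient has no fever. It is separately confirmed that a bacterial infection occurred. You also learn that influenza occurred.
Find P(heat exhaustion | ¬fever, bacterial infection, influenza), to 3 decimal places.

Enumerate both values of heat exhaustion and weight by the priors:
  P(¬fever | bacterial infection, influenza) = 0.12·0.74 + 0.04·0.26
        = 0.088800 + 0.010400 = 0.099200
Keeping only the heat exhaustion-present terms gives 0.010400, so
  P(heat exhaustion | ¬fever, bacterial infection, influenza) = 0.010400 / 0.099200 ≈ 0.105

P(heat exhaustion | ¬fever, bacterial infection, influenza) ≈ 0.105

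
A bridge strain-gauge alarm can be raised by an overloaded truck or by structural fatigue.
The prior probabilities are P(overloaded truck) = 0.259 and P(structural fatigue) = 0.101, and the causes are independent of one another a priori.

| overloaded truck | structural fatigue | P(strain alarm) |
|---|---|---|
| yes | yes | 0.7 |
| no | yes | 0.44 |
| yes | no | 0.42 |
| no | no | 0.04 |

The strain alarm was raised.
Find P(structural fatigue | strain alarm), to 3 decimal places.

P(strain alarm) = 0.04·0.741·0.899 + 0.44·0.741·0.101 + 0.42·0.259·0.899 + 0.7·0.259·0.101 = 0.026646 + 0.032930 + 0.097793 + 0.018311 = 0.175680
The structural fatigue-present share is 0.032930 + 0.018311 = 0.051241.
Hence the posterior is 0.051241/0.175680 ≈ 0.292.

P(structural fatigue | strain alarm) ≈ 0.292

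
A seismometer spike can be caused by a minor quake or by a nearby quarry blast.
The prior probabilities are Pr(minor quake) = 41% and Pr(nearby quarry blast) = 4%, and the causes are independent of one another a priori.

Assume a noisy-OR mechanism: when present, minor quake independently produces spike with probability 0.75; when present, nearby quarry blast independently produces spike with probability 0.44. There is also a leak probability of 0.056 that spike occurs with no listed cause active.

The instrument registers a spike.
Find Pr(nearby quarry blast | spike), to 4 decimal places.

Under noisy-OR, P(spike | causes) = 1 − (1−0.056)·∏(1−qᵢ) over the active causes.
P(spike) = 0.056*0.59*0.96 + 0.47136*0.59*0.04 + 0.764*0.41*0.96 + 0.86784*0.41*0.04 = 0.031718 + 0.011124 + 0.300710 + 0.014233 = 0.357785
Restricting to configurations with nearby quarry blast present: 0.011124 + 0.014233 = 0.025357.
Hence the posterior is 0.025357/0.357785 ≈ 0.0709.

Pr(nearby quarry blast | spike) ≈ 0.0709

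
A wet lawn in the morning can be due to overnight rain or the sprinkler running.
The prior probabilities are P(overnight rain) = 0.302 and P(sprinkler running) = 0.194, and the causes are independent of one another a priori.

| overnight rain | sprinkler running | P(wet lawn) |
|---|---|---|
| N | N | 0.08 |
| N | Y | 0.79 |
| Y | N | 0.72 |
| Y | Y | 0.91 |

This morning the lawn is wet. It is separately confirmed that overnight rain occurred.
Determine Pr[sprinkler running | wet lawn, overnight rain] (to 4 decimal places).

Pr[sprinkler running | wet lawn, overnight rain] ≈ 0.2333

Numerator (weight on configurations with sprinkler running): 0.91·0.194 = 0.176540
Denominator P(wet lawn | overnight rain): 0.72·0.806 + 0.91·0.194 = 0.756860
P(sprinkler running | wet lawn, overnight rain) = 0.176540/0.756860 ≈ 0.2333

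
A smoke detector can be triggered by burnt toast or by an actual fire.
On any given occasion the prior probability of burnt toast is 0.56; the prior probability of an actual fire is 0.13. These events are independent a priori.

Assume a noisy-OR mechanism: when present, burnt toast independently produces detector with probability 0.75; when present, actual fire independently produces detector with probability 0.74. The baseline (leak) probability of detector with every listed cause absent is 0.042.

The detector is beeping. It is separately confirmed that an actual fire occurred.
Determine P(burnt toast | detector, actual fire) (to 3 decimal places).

Under noisy-OR, P(detector | causes) = 1 − (1−0.042)·∏(1−qᵢ) over the active causes.
Sum P(detector|·) weighted by the priors over both values of burnt toast:
  P(detector | actual fire) = 0.75092*0.44 + 0.93773*0.56
        = 0.330405 + 0.525129 = 0.855534
Configurations with burnt toast contribute 0.525129, so
  P(burnt toast | detector, actual fire) = 0.525129 / 0.855534 ≈ 0.614

P(burnt toast | detector, actual fire) ≈ 0.614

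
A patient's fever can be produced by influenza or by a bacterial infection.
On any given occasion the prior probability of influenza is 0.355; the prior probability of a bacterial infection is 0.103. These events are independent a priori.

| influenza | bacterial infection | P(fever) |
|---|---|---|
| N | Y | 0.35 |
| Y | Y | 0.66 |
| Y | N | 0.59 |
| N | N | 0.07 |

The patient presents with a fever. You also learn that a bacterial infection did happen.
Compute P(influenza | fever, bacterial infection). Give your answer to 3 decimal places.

Weight on influenza=true, given the evidence: 0.66*0.355 = 0.234300
Normalizer over all consistent configurations: 0.35*0.645 + 0.66*0.355 = 0.460050
P(influenza | fever, bacterial infection) = 0.234300/0.460050 ≈ 0.509

P(influenza | fever, bacterial infection) ≈ 0.509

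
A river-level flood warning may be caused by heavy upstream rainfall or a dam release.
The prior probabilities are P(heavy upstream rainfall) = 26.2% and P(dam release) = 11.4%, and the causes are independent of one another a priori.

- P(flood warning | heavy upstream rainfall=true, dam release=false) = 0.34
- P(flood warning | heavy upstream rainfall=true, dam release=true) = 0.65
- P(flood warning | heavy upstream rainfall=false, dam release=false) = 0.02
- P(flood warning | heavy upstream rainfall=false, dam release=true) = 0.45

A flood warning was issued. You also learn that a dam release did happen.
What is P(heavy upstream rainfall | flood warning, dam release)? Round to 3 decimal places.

For the numerator, keep only heavy upstream rainfall=true terms: 0.65×0.262 = 0.170300
Normalizer over all consistent configurations: 0.45×0.738 + 0.65×0.262 = 0.502400
P(heavy upstream rainfall | flood warning, dam release) = 0.170300/0.502400 ≈ 0.339

P(heavy upstream rainfall | flood warning, dam release) ≈ 0.339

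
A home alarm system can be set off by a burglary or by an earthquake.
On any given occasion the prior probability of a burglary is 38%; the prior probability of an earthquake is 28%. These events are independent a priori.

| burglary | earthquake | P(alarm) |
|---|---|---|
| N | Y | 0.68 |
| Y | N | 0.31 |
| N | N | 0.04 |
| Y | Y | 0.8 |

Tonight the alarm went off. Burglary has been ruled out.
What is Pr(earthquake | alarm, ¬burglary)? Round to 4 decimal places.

Enumerate both values of earthquake and weight by the priors:
  P(alarm | ¬burglary) = 0.04×0.72 + 0.68×0.28
        = 0.028800 + 0.190400 = 0.219200
The terms with earthquake present sum to 0.190400, so
  P(earthquake | alarm, ¬burglary) = 0.190400 / 0.219200 ≈ 0.8686

Pr(earthquake | alarm, ¬burglary) ≈ 0.8686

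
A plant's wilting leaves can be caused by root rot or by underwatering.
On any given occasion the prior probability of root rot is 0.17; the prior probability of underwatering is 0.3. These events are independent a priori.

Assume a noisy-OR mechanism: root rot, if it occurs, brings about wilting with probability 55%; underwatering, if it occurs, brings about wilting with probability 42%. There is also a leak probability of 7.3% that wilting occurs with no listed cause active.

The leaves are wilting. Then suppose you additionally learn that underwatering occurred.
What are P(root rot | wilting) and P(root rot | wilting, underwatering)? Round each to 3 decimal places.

P(root rot | wilting) ≈ 0.407; P(root rot | wilting, underwatering) ≈ 0.251

Under noisy-OR, P(wilting | causes) = 1 − (1−0.073)·∏(1−qᵢ) over the active causes.
For the numerator, keep only root rot=true terms: 0.069359 + 0.038661 = 0.108020
Denominator P(wilting): 0.073×0.83×0.7 + 0.46234×0.83×0.3 + 0.58285×0.17×0.7 + 0.758053×0.17×0.3 = 0.265556
P(root rot | wilting) = 0.108020/0.265556 ≈ 0.407

Now condition on the additional information:
P(wilting | underwatering) = 0.46234×0.83 + 0.758053×0.17 = 0.383742 + 0.128869 = 0.512611
Of this, 0.128869 comes from 0.758053×0.17 (the root rot=true cases).
P(root rot | wilting, underwatering) = 0.128869 / 0.512611 ≈ 0.251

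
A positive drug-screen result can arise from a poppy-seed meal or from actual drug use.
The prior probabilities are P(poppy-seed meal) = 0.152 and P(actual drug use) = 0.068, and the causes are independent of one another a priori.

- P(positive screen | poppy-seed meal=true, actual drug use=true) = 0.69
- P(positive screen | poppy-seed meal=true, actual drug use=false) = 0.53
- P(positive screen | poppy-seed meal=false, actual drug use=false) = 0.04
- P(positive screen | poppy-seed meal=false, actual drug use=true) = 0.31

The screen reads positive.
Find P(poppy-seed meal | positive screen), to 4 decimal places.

P(positive screen) = 0.04·0.848·0.932 + 0.31·0.848·0.068 + 0.53·0.152·0.932 + 0.69·0.152·0.068 = 0.031613 + 0.017876 + 0.075082 + 0.007132 = 0.131703
Of this, 0.082214 comes from 0.075082 + 0.007132 (the poppy-seed meal=true cases).
So P(poppy-seed meal | positive screen) = 0.082214/0.131703 ≈ 0.6242.

P(poppy-seed meal | positive screen) ≈ 0.6242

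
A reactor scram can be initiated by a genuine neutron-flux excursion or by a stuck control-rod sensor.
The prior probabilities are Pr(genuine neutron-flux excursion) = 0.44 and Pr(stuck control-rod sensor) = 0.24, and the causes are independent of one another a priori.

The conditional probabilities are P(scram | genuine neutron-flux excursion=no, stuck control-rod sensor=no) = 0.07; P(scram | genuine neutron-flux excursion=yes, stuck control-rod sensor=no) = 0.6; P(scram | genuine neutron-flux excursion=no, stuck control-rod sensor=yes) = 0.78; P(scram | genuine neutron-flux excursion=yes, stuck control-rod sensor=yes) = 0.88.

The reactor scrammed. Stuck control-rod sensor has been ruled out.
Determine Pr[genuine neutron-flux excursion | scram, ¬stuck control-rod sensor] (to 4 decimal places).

Pr[genuine neutron-flux excursion | scram, ¬stuck control-rod sensor] ≈ 0.8707

Weight on genuine neutron-flux excursion=true, given the evidence: 0.6*0.44 = 0.264000
The normalizing constant is 0.07*0.56 + 0.6*0.44 = 0.303200
Posterior = 0.264000 / 0.303200 ≈ 0.8707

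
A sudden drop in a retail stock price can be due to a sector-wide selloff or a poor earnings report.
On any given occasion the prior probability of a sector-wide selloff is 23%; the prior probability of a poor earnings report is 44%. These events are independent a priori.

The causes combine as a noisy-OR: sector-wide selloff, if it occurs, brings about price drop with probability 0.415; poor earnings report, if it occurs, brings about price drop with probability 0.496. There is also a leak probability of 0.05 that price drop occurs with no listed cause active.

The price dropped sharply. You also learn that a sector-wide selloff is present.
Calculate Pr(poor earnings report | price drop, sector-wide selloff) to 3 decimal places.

Under noisy-OR, P(price drop | causes) = 1 − (1−0.05)·∏(1−qᵢ) over the active causes.
P(price drop | sector-wide selloff) = 0.44425*0.56 + 0.719902*0.44 = 0.248780 + 0.316757 = 0.565537
Of this, 0.316757 comes from 0.719902*0.44 (the poor earnings report=true cases).
So P(poor earnings report | price drop, sector-wide selloff) = 0.316757/0.565537 ≈ 0.560.

Pr(poor earnings report | price drop, sector-wide selloff) ≈ 0.560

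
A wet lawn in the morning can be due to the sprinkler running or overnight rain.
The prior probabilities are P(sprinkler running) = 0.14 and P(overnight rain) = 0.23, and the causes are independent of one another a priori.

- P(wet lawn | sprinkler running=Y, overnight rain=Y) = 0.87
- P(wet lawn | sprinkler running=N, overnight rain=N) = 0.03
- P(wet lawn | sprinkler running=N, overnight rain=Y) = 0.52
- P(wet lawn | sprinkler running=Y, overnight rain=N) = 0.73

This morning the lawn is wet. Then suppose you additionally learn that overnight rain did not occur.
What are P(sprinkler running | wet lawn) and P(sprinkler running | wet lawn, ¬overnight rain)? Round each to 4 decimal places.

P(sprinkler running | wet lawn) ≈ 0.4651; P(sprinkler running | wet lawn, ¬overnight rain) ≈ 0.7984

Weight on sprinkler running=true, given the evidence: 0.078694 + 0.028014 = 0.106708
Denominator P(wet lawn): 0.03×0.86×0.77 + 0.52×0.86×0.23 + 0.73×0.14×0.77 + 0.87×0.14×0.23 = 0.229430
Posterior = 0.106708 / 0.229430 ≈ 0.4651

Now also conditioning on overnight rain≠true:
P(wet lawn | ¬overnight rain) = 0.03×0.86 + 0.73×0.14 = 0.025800 + 0.102200 = 0.128000
The sprinkler running-present share is 0.73×0.14 = 0.102200.
So P(sprinkler running | wet lawn, ¬overnight rain) = 0.102200/0.128000 ≈ 0.7984.
With overnight rain excluded, sprinkler running must carry more of the explanatory weight for the wet lawn.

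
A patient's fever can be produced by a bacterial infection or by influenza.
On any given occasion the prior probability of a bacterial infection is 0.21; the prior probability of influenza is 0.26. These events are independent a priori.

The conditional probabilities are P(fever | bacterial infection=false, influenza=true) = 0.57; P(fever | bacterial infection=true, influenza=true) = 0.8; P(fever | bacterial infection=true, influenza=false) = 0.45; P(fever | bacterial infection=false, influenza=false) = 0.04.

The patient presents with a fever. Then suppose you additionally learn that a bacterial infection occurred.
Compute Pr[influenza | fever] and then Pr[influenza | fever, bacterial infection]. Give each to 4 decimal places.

By total probability over the 4 (bacterial infection, influenza) configurations:
  P(fever) = 0.04·0.79·0.74 + 0.57·0.79·0.26 + 0.45·0.21·0.74 + 0.8·0.21·0.26
        = 0.023384 + 0.117078 + 0.069930 + 0.043680 = 0.254072
Keeping only the influenza-present terms gives 0.160758, so
  P(influenza | fever) = 0.160758 / 0.254072 ≈ 0.6327

With the extra evidence:
By total probability over both values of influenza:
  P(fever | bacterial infection) = 0.45*0.74 + 0.8*0.26
        = 0.333000 + 0.208000 = 0.541000
Keeping only the influenza-present terms gives 0.208000, so
  P(influenza | fever, bacterial infection) = 0.208000 / 0.541000 ≈ 0.3845
Conditioning on bacterial infection lowers the posterior on influenza: the classic explaining-away effect in a common-effect structure.

Pr[influenza | fever] ≈ 0.6327; Pr[influenza | fever, bacterial infection] ≈ 0.3845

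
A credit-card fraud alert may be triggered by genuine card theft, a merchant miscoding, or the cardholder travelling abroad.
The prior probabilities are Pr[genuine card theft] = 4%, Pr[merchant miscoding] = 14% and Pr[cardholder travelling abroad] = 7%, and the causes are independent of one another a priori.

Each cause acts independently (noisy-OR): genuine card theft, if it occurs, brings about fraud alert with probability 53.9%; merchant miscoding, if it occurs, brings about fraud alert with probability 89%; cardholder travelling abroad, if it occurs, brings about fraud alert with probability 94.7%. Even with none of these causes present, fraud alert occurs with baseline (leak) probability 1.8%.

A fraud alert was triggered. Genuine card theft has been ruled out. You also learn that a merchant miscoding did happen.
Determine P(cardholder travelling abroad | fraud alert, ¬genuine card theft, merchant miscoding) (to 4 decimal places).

P(cardholder travelling abroad | fraud alert, ¬genuine card theft, merchant miscoding) ≈ 0.0774

Under noisy-OR, P(fraud alert | causes) = 1 − (1−0.018)·∏(1−qᵢ) over the active causes.
By total probability over both values of cardholder travelling abroad:
  P(fraud alert | ¬genuine card theft, merchant miscoding) = 0.89198·0.93 + 0.994275·0.07
        = 0.829541 + 0.069599 = 0.899140
Keeping only the cardholder travelling abroad-present terms gives 0.069599, so
  P(cardholder travelling abroad | fraud alert, ¬genuine card theft, merchant miscoding) = 0.069599 / 0.899140 ≈ 0.0774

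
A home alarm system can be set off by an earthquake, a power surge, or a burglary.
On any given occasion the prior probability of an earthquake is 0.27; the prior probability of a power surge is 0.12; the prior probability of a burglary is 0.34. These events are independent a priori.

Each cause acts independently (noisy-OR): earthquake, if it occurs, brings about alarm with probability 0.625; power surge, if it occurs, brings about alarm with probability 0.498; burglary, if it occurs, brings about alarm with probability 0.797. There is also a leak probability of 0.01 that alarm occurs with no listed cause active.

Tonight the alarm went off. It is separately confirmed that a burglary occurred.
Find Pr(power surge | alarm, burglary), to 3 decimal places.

Under noisy-OR, P(alarm | causes) = 1 − (1−0.01)·∏(1−qᵢ) over the active causes.
P(alarm | burglary) = 0.79903×0.73×0.88 + 0.899113×0.73×0.12 + 0.924636×0.27×0.88 + 0.962167×0.27×0.12 = 0.513297 + 0.078762 + 0.219694 + 0.031174 = 0.842927
Of this, 0.109936 comes from 0.078762 + 0.031174 (the power surge=true cases).
So P(power surge | alarm, burglary) = 0.109936/0.842927 ≈ 0.130.

Pr(power surge | alarm, burglary) ≈ 0.130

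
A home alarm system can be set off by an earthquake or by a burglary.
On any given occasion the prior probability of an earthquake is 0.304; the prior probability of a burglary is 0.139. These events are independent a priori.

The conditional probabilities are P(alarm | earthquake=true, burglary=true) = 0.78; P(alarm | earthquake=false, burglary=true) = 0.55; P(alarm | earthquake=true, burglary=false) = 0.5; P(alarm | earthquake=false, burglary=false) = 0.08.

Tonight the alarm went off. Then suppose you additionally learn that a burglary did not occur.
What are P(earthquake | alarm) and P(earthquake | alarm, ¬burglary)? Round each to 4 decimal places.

Sum P(alarm|·) weighted by the priors over the 4 (earthquake, burglary) configurations:
  P(alarm) = 0.08·0.696·0.861 + 0.55·0.696·0.139 + 0.5·0.304·0.861 + 0.78·0.304·0.139
        = 0.047940 + 0.053209 + 0.130872 + 0.032960 = 0.264981
The terms with earthquake present sum to 0.163832, so
  P(earthquake | alarm) = 0.163832 / 0.264981 ≈ 0.6183

Now condition on the additional information:
Enumerate both values of earthquake and weight by the priors:
  P(alarm | ¬burglary) = 0.08×0.696 + 0.5×0.304
        = 0.055680 + 0.152000 = 0.207680
Keeping only the earthquake-present terms gives 0.152000, so
  P(earthquake | alarm, ¬burglary) = 0.152000 / 0.207680 ≈ 0.7319
Ruling out burglary raises the posterior on earthquake — the flip side of explaining away.

P(earthquake | alarm) ≈ 0.6183; P(earthquake | alarm, ¬burglary) ≈ 0.7319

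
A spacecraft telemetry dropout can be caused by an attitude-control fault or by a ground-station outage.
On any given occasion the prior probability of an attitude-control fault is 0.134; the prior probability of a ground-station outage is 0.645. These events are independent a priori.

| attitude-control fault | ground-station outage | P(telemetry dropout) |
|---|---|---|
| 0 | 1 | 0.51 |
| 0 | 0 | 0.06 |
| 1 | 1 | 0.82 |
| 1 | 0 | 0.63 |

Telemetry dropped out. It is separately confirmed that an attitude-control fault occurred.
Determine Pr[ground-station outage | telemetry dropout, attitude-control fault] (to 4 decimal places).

Pr[ground-station outage | telemetry dropout, attitude-control fault] ≈ 0.7028

By total probability over both values of ground-station outage:
  P(telemetry dropout | attitude-control fault) = 0.63·0.355 + 0.82·0.645
        = 0.223650 + 0.528900 = 0.752550
Keeping only the ground-station outage-present terms gives 0.528900, so
  P(ground-station outage | telemetry dropout, attitude-control fault) = 0.528900 / 0.752550 ≈ 0.7028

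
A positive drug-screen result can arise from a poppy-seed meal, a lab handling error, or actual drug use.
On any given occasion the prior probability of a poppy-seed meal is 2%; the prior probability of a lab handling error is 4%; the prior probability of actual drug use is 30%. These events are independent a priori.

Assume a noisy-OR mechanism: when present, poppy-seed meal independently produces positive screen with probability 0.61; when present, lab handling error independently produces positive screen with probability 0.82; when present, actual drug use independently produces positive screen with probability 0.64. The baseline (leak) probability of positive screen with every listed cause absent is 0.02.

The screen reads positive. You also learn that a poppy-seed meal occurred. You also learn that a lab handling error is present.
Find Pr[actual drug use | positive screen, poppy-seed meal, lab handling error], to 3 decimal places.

Pr[actual drug use | positive screen, poppy-seed meal, lab handling error] ≈ 0.310

Under noisy-OR, P(positive screen | causes) = 1 − (1−0.02)·∏(1−qᵢ) over the active causes.
P(positive screen | poppy-seed meal, lab handling error) = 0.931204×0.7 + 0.975233×0.3 = 0.651843 + 0.292570 = 0.944413
Restricting to configurations with actual drug use present: 0.975233×0.3 = 0.292570.
P(actual drug use | positive screen, poppy-seed meal, lab handling error) = 0.292570 / 0.944413 ≈ 0.310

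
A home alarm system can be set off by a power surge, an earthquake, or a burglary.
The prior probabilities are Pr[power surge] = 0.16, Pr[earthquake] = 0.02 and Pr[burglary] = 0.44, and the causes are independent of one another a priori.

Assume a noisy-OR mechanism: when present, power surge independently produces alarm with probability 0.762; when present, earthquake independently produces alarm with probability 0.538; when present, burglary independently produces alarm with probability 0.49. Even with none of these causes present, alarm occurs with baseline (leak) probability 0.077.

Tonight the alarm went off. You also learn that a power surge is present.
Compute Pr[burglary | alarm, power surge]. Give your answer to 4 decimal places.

Pr[burglary | alarm, power surge] ≈ 0.4716

Under noisy-OR, P(alarm | causes) = 1 − (1−0.077)·∏(1−qᵢ) over the active causes.
Enumerate the 4 (earthquake, burglary) configurations and weight by the priors:
  P(alarm | power surge) = 0.780326×0.98×0.56 + 0.887966×0.98×0.44 + 0.898511×0.02×0.56 + 0.94824×0.02×0.44
        = 0.428243 + 0.382891 + 0.010063 + 0.008345 = 0.829542
The terms with burglary present sum to 0.391236, so
  P(burglary | alarm, power surge) = 0.391236 / 0.829542 ≈ 0.4716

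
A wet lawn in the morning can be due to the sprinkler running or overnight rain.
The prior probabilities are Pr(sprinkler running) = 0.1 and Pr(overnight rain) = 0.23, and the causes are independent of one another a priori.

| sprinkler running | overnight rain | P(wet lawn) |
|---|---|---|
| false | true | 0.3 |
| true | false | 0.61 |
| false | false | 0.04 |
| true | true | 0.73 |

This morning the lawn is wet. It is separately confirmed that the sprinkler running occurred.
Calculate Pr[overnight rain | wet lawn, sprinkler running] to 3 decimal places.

For the numerator, keep only overnight rain=true terms: 0.73·0.23 = 0.167900
The normalizing constant is 0.61·0.77 + 0.73·0.23 = 0.637600
Posterior = 0.167900 / 0.637600 ≈ 0.263

Pr[overnight rain | wet lawn, sprinkler running] ≈ 0.263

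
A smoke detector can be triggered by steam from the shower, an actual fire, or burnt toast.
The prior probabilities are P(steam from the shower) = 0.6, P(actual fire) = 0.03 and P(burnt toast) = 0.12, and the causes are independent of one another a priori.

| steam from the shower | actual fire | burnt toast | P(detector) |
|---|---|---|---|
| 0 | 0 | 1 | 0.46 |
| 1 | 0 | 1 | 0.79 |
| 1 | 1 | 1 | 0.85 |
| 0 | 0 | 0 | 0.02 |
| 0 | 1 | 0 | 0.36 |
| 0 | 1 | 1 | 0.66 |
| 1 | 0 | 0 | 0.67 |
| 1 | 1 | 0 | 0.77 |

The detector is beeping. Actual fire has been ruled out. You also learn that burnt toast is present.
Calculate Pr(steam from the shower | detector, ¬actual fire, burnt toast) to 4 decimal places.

P(detector | ¬actual fire, burnt toast) = 0.46×0.4 + 0.79×0.6 = 0.184000 + 0.474000 = 0.658000
Of this, 0.474000 comes from 0.79×0.6 (the steam from the shower=true cases).
P(steam from the shower | detector, ¬actual fire, burnt toast) = 0.474000 / 0.658000 ≈ 0.7204

Pr(steam from the shower | detector, ¬actual fire, burnt toast) ≈ 0.7204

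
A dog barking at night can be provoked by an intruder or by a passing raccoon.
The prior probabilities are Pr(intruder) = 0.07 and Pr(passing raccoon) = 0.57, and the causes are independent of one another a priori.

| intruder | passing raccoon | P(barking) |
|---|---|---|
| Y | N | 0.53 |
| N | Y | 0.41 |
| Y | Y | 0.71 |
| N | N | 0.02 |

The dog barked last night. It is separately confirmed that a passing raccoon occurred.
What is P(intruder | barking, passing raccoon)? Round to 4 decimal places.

Enumerate both values of intruder and weight by the priors:
  P(barking | passing raccoon) = 0.41·0.93 + 0.71·0.07
        = 0.381300 + 0.049700 = 0.431000
The terms with intruder present sum to 0.049700, so
  P(intruder | barking, passing raccoon) = 0.049700 / 0.431000 ≈ 0.1153

P(intruder | barking, passing raccoon) ≈ 0.1153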